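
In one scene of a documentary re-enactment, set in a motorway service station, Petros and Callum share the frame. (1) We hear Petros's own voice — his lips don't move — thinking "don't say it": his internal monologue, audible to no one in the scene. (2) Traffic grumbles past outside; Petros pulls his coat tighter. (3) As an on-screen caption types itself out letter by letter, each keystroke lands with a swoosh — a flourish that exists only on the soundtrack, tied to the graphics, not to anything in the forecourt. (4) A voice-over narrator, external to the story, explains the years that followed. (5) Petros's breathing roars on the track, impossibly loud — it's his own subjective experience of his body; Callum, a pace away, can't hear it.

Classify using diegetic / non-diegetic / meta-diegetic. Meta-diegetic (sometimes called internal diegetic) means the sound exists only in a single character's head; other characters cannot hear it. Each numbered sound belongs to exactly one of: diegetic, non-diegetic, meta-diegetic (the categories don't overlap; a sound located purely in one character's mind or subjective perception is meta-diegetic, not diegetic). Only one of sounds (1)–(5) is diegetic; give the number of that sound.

Sound (1): Petros's thought-voice: a private mental sound no other character can hear, so meta-diegetic.
(2) is diegetic: traffic is part of the location's real environment.
(3) is non-diegetic: sound married to a title/caption — outside the diegesis by definition.
Sound (4): external voice-over — not a character, not heard by anyone in the scene, so non-diegetic.
(5) a subjective body sound — Petros's private perception, inaudible to Callum → meta-diegetic.
Only (2) is diegetic.

2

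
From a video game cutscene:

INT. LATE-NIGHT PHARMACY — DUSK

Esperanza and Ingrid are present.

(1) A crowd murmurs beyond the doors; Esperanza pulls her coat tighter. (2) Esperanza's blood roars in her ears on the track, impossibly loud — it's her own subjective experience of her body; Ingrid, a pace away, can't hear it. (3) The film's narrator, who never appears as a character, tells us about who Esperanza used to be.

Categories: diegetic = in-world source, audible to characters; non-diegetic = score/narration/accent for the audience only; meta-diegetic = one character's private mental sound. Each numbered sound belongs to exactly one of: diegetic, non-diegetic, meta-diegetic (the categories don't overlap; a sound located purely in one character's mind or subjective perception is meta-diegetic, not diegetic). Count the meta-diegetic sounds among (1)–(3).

(1) is diegetic: a crowd is part of the location's real environment.
Sound (2): a subjective body sound — Esperanza's private perception, inaudible to Ingrid, so meta-diegetic.
(3) commentary laid over the scene from outside the fiction → non-diegetic.
So 1 of the 3 is meta-diegetic: (2).

1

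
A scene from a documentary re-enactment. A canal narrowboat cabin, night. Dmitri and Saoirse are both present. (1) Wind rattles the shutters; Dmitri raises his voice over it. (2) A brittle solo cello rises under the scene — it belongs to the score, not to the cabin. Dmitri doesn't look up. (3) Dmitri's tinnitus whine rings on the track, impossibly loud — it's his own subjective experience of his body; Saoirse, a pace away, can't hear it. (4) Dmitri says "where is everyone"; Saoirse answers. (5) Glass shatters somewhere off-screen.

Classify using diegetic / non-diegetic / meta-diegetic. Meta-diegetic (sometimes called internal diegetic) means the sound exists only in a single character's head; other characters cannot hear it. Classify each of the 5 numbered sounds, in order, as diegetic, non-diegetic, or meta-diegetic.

(1) it's the actual ambient sound of the location → diegetic.
(2) score with no on-screen or off-screen source; it exists for the audience alone → non-diegetic.
(3) is meta-diegetic: a subjective body sound — Dmitri's private perception, inaudible to Saoirse.
Sound (4): Dmitri is a character speaking aloud in the scene, so diegetic.
(5) an in-world source (glass); characters could hear it → diegetic.

diegetic, non-diegetic, meta-diegetic, diegetic, diegetic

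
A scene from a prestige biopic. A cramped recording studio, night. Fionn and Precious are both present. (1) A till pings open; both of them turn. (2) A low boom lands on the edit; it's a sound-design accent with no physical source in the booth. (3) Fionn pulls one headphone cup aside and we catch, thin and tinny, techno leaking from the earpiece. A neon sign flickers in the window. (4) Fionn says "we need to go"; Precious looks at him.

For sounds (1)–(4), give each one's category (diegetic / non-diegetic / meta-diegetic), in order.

Sound (1): an in-world source (a till); characters could hear it, so diegetic.
Sound (2): it's a sound-design accent with no in-world source; no one in the scene can hear it, so non-diegetic.
(3) is diegetic: it's leaking from a physical pair of headphones in the scene.
(4) Fionn is a character speaking aloud in the scene → diegetic.

diegetic, non-diegetic, diegetic, diegetic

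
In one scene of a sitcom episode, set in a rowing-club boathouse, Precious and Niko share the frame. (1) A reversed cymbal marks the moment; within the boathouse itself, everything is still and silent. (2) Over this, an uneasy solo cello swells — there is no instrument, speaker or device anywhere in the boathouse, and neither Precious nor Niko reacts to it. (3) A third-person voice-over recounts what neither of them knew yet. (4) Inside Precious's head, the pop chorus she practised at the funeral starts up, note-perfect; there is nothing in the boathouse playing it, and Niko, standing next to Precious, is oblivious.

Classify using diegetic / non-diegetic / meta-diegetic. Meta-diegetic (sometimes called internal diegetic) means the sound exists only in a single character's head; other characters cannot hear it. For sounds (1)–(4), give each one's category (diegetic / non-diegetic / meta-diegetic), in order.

(1) is non-diegetic: nothing in the scene produces it; it's an accent added for the audience.
(2) is non-diegetic: score with no on-screen or off-screen source; it exists for the audience alone.
(3) is non-diegetic: the narrator exists outside the story world, addressing only the audience.
(4) the music is a memory playing inside Precious's mind alone; no real-world source, Niko can't hear it → meta-diegetic.

non-diegetic, non-diegetic, non-diegetic, meta-diegetic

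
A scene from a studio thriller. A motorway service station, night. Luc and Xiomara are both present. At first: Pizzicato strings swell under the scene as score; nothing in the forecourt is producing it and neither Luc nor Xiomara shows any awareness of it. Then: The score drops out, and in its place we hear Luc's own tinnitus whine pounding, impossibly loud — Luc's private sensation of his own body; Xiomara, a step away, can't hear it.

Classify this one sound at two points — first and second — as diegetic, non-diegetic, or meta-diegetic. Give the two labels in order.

non-diegetic, meta-diegetic

First: underscore with no in-world source, inaudible to the characters → non-diegetic.
Second: the body sound is Luc's subjective perception alone — Xiomara can't hear it → meta-diegetic.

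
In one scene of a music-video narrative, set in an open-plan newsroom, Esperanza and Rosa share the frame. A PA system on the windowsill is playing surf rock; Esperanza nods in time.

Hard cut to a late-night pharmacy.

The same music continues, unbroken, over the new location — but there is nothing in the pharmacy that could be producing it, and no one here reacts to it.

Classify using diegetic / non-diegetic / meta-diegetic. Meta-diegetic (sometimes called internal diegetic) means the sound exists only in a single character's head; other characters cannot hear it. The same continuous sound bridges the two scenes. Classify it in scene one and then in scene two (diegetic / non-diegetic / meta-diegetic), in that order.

diegetic, non-diegetic

Scene one: a PA system is an on-screen source and Esperanza reacts to it → diegetic.
Scene two: there is no source in the pharmacy and no one hears it — it's now underscore → non-diegetic.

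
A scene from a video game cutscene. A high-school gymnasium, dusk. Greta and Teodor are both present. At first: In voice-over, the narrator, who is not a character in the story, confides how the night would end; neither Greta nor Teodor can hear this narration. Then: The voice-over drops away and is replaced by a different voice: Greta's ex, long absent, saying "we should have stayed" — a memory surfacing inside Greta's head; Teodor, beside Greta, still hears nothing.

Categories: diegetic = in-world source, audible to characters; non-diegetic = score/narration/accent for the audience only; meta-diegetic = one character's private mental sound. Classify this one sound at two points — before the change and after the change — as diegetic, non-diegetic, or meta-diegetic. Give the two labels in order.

Before the change: the external narrator addresses only the audience — outside the story world → non-diegetic.
After the change: the replacement voice is a memory inside Greta's mind specifically → meta-diegetic.

non-diegetic, meta-diegetic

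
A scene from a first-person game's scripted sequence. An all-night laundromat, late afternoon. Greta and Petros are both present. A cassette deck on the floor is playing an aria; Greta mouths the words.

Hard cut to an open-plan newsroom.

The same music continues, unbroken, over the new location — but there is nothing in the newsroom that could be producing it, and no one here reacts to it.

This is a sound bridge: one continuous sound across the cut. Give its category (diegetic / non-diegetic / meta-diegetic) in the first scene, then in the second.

diegetic, non-diegetic

Scene one: a cassette deck is an on-screen source and Greta reacts to it → diegetic.
Scene two: there is no source in the newsroom and no one hears it — it's now underscore → non-diegetic.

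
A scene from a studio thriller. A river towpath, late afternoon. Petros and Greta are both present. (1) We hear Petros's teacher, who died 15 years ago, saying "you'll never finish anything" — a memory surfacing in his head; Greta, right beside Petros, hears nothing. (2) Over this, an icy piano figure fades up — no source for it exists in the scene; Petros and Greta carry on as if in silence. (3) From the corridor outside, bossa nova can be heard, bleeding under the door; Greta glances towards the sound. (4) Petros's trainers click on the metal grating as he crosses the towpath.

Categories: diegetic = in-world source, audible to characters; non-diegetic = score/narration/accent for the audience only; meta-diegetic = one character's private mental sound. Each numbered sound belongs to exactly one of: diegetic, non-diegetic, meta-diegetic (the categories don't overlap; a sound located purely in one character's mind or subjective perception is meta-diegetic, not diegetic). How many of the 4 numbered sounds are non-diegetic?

1

(1) a remembered line, private to Petros — not present in the room, not audible to Greta → meta-diegetic.
Sound (2): nothing in the towpath produces it and the characters don't hear it — pure soundtrack, so non-diegetic.
Sound (3): off-screen diegetic: the source is out of frame but still in the story's space, so diegetic.
(4) is diegetic: Petros's footsteps are produced in the story world.
So 1 of the 4 is non-diegetic: (2).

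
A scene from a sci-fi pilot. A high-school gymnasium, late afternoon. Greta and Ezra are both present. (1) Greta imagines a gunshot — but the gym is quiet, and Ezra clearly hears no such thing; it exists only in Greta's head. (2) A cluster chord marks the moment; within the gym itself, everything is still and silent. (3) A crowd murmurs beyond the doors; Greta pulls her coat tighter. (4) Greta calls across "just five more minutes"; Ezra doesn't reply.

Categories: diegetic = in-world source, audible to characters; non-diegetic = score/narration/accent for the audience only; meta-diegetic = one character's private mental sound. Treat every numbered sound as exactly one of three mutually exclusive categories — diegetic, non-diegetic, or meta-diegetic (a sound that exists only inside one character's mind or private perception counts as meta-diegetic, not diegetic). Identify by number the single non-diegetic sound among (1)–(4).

(1) the sound is imagined by Greta; nothing in the story world is producing it and Ezra can't hear it → meta-diegetic.
(2) is non-diegetic: an editorial stinger — it belongs to the cut, not the story world.
(3) is diegetic: ambient/room sound belonging to the story's physical space.
Sound (4): spoken by a character present in the story world, so diegetic.
Only (2) is non-diegetic.

2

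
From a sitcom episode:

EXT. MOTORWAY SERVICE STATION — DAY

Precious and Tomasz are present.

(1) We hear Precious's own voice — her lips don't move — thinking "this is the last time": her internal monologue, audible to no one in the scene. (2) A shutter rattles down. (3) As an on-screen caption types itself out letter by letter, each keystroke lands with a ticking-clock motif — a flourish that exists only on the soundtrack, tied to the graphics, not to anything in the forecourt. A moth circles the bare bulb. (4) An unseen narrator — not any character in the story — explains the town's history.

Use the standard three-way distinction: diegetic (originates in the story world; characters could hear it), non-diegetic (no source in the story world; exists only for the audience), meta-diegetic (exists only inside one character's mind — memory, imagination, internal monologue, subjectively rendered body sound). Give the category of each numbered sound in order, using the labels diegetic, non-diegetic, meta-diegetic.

(1) Precious's thought-voice: a private mental sound no other character can hear → meta-diegetic.
(2) is diegetic: an in-world source (a shutter); characters could hear it.
Sound (3): the caption isn't part of the story world, so neither is the sound tied to it, so non-diegetic.
(4) is non-diegetic: the narrator exists outside the story world, addressing only the audience.

meta-diegetic, diegetic, non-diegetic, non-diegetic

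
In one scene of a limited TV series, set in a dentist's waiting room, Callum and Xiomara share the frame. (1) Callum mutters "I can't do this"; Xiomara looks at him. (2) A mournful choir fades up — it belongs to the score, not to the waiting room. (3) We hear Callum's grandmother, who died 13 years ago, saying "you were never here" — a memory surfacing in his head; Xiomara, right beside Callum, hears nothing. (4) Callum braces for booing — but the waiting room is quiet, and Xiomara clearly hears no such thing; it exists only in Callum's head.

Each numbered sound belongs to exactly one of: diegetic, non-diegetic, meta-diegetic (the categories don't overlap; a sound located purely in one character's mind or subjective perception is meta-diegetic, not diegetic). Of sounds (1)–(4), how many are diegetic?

(1) on-screen dialogue — Callum speaks and Xiomara is there to hear → diegetic.
(2) nothing in the waiting room produces it and the characters don't hear it — pure soundtrack → non-diegetic.
Sound (3): the voice is a memory playing only inside Callum's mind; Xiomara can't hear it, so meta-diegetic.
(4) is meta-diegetic: subjective to Callum: the waiting room is silent and Xiomara hears nothing.
Diegetic: (1) — that's 1.

1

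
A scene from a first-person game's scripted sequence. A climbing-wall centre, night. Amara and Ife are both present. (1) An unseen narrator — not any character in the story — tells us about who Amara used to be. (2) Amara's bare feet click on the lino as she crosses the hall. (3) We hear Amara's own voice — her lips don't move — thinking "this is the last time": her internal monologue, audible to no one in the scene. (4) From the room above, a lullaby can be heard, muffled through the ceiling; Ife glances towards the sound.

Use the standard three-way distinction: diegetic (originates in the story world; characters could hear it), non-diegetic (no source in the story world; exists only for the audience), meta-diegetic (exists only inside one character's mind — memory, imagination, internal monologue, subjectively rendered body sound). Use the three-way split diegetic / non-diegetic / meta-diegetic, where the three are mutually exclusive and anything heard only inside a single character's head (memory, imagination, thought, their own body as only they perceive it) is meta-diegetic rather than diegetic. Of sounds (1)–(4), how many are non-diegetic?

1

Sound (1): commentary laid over the scene from outside the fiction, so non-diegetic.
(2) a character's body making contact with the set — an in-world sound → diegetic.
(3) it's Amara's unspoken thought, heard only by the audience via her subjectivity → meta-diegetic.
(4) off-screen diegetic: the source is out of frame but still in the story's space → diegetic.
Non-diegetic: (1) — that's 1.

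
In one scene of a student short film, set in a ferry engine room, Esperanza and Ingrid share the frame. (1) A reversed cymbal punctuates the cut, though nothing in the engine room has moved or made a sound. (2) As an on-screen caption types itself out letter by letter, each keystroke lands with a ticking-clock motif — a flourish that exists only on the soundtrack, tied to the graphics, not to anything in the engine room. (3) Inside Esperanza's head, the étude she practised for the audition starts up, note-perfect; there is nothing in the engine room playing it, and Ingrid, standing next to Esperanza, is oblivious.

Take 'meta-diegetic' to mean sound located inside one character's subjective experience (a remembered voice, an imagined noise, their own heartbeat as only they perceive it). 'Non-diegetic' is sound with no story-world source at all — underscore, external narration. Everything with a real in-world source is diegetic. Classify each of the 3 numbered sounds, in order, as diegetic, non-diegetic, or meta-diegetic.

non-diegetic, non-diegetic, meta-diegetic

(1) is non-diegetic: it's a sound-design accent with no in-world source; no one in the scene can hear it.
Sound (2): the caption isn't part of the story world, so neither is the sound tied to it, so non-diegetic.
(3) is meta-diegetic: the music is a memory playing inside Esperanza's mind alone; no real-world source, Ingrid can't hear it.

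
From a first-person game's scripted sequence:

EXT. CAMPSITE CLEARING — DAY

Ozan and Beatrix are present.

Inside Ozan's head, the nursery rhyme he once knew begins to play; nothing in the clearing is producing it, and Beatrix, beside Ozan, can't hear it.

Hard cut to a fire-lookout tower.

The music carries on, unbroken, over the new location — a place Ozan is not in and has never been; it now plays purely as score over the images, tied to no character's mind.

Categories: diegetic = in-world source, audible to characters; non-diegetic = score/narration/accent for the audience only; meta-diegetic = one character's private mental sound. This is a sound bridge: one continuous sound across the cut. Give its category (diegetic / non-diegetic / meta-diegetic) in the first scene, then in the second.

Scene one: the music exists only inside Ozan's mind; Beatrix can't hear it → meta-diegetic.
Scene two: it's detached from Ozan entirely and plays over unrelated images with no in-world source — conventional underscore → non-diegetic.

meta-diegetic, non-diegetic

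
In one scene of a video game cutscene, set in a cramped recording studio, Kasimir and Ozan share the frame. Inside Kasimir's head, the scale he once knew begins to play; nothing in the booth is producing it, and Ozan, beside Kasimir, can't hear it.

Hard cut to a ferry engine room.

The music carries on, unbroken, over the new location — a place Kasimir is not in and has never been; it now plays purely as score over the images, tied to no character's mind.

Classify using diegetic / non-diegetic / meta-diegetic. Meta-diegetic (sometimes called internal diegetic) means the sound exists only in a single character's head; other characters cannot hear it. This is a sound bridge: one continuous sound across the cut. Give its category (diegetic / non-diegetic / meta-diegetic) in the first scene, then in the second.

Scene one: the music exists only inside Kasimir's mind; Ozan can't hear it → meta-diegetic.
Scene two: it's detached from Kasimir entirely and plays over unrelated images with no in-world source — conventional underscore → non-diegetic.

meta-diegetic, non-diegetic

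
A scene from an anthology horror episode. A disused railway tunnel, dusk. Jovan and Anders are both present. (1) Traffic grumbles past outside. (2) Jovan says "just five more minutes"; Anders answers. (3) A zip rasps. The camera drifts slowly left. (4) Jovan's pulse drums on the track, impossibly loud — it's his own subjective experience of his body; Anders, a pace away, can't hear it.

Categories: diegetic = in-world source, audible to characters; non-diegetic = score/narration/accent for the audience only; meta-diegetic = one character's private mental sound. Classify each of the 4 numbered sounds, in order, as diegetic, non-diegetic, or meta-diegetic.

Sound (1): it's the actual ambient sound of the location, so diegetic.
(2) Jovan is a character speaking aloud in the scene → diegetic.
(3) an in-world source (a zip); characters could hear it → diegetic.
(4) point-of-audition from inside Jovan's body; not a sound in the room → meta-diegetic.

diegetic, diegetic, diegetic, meta-diegetic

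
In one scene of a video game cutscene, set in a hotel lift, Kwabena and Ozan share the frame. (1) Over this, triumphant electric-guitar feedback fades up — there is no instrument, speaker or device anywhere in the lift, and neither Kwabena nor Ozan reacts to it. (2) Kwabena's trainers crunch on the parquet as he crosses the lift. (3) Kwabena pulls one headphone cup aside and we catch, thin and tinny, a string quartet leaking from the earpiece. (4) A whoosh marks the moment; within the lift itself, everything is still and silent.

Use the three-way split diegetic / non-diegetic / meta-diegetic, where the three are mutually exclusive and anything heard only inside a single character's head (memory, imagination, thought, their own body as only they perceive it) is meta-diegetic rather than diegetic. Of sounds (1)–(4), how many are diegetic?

2

Sound (1): it has no source in the story world and no character can hear it — it's underscore, so non-diegetic.
Sound (2): a character's body making contact with the set — an in-world sound, so diegetic.
(3) is diegetic: the earpiece is a real device on Kwabena's head — source music.
(4) is non-diegetic: it's a sound-design accent with no in-world source; no one in the scene can hear it.
So 2 of the 4 are diegetic: (2), (3).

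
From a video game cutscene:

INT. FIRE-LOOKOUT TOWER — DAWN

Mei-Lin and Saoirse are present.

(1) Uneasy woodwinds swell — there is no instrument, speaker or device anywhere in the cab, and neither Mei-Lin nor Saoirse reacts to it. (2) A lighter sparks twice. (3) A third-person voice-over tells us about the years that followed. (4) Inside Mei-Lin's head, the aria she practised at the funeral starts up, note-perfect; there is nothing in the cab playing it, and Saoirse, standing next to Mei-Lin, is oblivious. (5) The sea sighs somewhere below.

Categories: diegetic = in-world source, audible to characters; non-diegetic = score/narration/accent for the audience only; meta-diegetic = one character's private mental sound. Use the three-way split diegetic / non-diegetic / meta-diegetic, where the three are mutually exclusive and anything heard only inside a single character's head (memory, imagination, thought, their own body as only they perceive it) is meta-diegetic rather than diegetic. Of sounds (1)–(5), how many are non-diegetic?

2

(1) score with no on-screen or off-screen source; it exists for the audience alone → non-diegetic.
(2) a lighter is a real object/event in the scene's world → diegetic.
(3) is non-diegetic: external voice-over — not a character, not heard by anyone in the scene.
Sound (4): the music is a memory playing inside Mei-Lin's mind alone; no real-world source, Saoirse can't hear it, so meta-diegetic.
Sound (5): ambient/room sound belonging to the story's physical space, so diegetic.
So 2 of the 5 are non-diegetic: (1), (3).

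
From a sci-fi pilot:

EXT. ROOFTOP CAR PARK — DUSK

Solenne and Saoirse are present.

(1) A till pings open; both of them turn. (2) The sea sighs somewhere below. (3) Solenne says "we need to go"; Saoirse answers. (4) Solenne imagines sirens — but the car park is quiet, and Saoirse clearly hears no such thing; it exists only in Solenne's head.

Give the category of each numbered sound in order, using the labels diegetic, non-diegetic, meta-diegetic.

diegetic, diegetic, diegetic, meta-diegetic

Sound (1): an in-world source (a till); characters could hear it, so diegetic.
(2) is diegetic: the sea is part of the location's real environment.
(3) Solenne is a character speaking aloud in the scene → diegetic.
Sound (4): the sound is imagined by Solenne; nothing in the story world is producing it and Saoirse can't hear it, so meta-diegetic.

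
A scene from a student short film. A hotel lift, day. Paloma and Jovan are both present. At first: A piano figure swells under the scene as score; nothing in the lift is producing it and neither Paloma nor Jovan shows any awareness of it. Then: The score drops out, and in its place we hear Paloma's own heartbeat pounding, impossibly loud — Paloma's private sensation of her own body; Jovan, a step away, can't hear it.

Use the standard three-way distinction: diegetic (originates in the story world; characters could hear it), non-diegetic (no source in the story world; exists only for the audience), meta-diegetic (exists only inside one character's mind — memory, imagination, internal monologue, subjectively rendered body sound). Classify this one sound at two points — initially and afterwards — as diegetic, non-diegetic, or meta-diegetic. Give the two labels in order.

non-diegetic, meta-diegetic

Initially: underscore with no in-world source, inaudible to the characters → non-diegetic.
Afterwards: the body sound is Paloma's subjective perception alone — Jovan can't hear it → meta-diegetic.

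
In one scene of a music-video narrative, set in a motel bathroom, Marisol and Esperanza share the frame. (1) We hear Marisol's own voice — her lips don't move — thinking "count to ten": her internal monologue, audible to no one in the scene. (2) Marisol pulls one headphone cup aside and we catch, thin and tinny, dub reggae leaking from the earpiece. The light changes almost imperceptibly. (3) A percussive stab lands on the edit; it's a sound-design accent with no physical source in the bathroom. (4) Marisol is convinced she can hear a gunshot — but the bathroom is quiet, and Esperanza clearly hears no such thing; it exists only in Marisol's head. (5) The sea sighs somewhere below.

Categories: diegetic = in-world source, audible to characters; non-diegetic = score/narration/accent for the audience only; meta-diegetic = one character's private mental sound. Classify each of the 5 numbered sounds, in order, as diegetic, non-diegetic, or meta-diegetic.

meta-diegetic, diegetic, non-diegetic, meta-diegetic, diegetic

(1) it's Marisol's unspoken thought, heard only by the audience via her subjectivity → meta-diegetic.
(2) is diegetic: it's leaking from a physical pair of headphones in the scene.
(3) an editorial stinger — it belongs to the cut, not the story world → non-diegetic.
Sound (4): the sound is imagined by Marisol; nothing in the story world is producing it and Esperanza can't hear it, so meta-diegetic.
(5) ambient/room sound belonging to the story's physical space → diegetic.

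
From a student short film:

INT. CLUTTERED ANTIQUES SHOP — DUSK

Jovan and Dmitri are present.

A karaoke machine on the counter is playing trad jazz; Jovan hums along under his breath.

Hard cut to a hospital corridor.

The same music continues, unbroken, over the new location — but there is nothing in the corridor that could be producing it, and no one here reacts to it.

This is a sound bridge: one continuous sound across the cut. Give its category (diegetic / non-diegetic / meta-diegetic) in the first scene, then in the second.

diegetic, non-diegetic

Scene one: a karaoke machine is an on-screen source and Jovan reacts to it → diegetic.
Scene two: there is no source in the corridor and no one hears it — it's now underscore → non-diegetic.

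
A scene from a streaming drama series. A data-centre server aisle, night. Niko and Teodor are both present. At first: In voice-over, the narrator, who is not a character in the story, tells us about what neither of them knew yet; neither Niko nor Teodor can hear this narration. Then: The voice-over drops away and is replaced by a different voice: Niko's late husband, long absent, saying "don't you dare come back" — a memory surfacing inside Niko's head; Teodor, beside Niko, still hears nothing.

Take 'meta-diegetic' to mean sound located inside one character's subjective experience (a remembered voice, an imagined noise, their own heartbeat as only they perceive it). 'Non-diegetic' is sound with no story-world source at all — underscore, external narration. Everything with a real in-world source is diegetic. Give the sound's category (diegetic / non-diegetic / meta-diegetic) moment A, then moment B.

non-diegetic, meta-diegetic

Moment A: the external narrator addresses only the audience — outside the story world → non-diegetic.
Moment B: the replacement voice is a memory inside Niko's mind specifically → meta-diegetic.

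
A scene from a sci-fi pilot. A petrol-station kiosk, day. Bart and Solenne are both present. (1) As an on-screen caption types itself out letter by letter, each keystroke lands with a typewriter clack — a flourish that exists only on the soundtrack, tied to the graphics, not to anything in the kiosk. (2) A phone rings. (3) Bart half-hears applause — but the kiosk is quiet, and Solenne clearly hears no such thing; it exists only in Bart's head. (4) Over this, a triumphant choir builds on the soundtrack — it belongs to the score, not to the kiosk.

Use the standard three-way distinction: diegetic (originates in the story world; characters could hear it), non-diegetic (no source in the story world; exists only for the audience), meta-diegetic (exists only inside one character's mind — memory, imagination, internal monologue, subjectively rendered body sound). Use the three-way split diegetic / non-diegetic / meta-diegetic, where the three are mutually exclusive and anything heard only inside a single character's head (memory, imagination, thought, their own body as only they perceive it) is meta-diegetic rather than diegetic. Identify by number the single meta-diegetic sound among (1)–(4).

3

Sound (1): it accompanies on-screen graphics, not anything inside the story world, so non-diegetic.
(2) the sound comes from a phone physically present in the location → diegetic.
Sound (3): Bart alone 'hears' it — an imagined sound, not present in the space, so meta-diegetic.
Sound (4): nothing in the kiosk produces it and the characters don't hear it — pure soundtrack, so non-diegetic.
Only (3) is meta-diegetic.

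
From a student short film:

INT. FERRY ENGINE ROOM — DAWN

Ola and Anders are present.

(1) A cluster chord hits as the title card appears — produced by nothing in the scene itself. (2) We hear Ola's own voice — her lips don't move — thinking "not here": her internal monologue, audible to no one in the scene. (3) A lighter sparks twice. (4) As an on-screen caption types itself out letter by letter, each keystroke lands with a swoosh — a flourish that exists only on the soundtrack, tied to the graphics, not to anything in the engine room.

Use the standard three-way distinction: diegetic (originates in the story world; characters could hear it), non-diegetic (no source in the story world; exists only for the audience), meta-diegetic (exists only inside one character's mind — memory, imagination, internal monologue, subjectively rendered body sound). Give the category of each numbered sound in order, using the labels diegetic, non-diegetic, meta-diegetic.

non-diegetic, meta-diegetic, diegetic, non-diegetic

Sound (1): nothing in the scene produces it; it's an accent added for the audience, so non-diegetic.
(2) internal monologue — inside Ola's mind, not spoken into the scene → meta-diegetic.
(3) is diegetic: a lighter is a real object/event in the scene's world.
Sound (4): sound married to a title/caption — outside the diegesis by definition, so non-diegetic.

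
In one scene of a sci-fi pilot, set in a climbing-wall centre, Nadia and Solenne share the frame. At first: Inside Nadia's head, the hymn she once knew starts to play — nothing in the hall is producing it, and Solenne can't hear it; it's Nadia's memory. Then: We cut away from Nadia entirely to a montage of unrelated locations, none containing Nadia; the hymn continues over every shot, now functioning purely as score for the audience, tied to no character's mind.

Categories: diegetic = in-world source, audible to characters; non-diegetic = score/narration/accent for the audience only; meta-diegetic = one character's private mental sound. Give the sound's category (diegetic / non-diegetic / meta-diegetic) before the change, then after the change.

meta-diegetic, non-diegetic

Before the change: the music lives inside Nadia's mind alone; Solenne can't hear it → meta-diegetic.
After the change: once it plays over shots Nadia isn't in, detached from any character's subjectivity, it's conventional underscore → non-diegetic.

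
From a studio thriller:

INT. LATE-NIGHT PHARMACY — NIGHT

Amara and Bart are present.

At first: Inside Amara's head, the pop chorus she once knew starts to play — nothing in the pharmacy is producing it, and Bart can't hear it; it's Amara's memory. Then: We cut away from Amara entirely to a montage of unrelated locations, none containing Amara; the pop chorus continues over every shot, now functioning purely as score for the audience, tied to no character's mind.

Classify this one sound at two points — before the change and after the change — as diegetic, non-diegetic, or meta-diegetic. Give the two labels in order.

meta-diegetic, non-diegetic

Before the change: the music lives inside Amara's mind alone; Bart can't hear it → meta-diegetic.
After the change: once it plays over shots Amara isn't in, detached from any character's subjectivity, it's conventional underscore → non-diegetic.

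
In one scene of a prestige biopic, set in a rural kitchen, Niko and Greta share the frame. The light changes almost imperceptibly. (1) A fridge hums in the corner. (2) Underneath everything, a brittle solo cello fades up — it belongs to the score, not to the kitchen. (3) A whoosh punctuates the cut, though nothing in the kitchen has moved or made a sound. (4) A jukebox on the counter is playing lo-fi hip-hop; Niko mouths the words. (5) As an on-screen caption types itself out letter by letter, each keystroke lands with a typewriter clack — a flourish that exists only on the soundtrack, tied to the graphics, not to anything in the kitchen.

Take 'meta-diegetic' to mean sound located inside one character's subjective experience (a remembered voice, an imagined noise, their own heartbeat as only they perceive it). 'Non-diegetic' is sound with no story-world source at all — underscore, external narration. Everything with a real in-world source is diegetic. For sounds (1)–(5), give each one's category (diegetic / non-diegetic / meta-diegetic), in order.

(1) it's the actual ambient sound of the location → diegetic.
Sound (2): nothing in the kitchen produces it and the characters don't hear it — pure soundtrack, so non-diegetic.
(3) it's a sound-design accent with no in-world source; no one in the scene can hear it → non-diegetic.
Sound (4): source music from a jukebox, which exists in the story world, so diegetic.
(5) is non-diegetic: it accompanies on-screen graphics, not anything inside the story world.

diegetic, non-diegetic, non-diegetic, diegetic, non-diegetic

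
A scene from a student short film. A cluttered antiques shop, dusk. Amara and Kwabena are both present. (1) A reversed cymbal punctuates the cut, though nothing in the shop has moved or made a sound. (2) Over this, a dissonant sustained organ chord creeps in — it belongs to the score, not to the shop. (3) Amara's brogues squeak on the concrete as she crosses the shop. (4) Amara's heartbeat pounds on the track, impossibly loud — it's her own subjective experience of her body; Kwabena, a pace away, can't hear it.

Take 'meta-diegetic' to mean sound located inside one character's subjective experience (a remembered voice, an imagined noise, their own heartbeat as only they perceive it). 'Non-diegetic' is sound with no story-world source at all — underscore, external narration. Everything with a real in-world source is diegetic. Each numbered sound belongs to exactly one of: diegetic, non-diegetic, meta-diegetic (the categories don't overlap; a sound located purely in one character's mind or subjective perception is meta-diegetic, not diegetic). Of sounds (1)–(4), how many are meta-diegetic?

Sound (1): an editorial stinger — it belongs to the cut, not the story world, so non-diegetic.
Sound (2): it has no source in the story world and no character can hear it — it's underscore, so non-diegetic.
Sound (3): it's the physical sound of Amara moving in the space, so diegetic.
Sound (4): a subjective body sound — Amara's private perception, inaudible to Kwabena, so meta-diegetic.
So 1 of the 4 is meta-diegetic: (4).

1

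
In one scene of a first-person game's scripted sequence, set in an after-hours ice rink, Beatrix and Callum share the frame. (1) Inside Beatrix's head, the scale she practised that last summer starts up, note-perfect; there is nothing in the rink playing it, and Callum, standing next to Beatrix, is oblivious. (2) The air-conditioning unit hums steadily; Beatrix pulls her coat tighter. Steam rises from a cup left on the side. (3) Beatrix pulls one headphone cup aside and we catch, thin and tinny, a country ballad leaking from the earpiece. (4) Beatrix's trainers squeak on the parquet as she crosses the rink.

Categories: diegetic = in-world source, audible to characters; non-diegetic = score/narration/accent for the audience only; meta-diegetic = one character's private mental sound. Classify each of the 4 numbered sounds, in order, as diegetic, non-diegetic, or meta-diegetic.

(1) is meta-diegetic: remembered music, private to Beatrix — Callum is oblivious because it isn't in the room.
(2) the air-conditioning unit is part of the location's real environment → diegetic.
(3) is diegetic: it's leaking from a physical pair of headphones in the scene.
(4) is diegetic: a character's body making contact with the set — an in-world sound.

meta-diegetic, diegetic, diegetic, diegetic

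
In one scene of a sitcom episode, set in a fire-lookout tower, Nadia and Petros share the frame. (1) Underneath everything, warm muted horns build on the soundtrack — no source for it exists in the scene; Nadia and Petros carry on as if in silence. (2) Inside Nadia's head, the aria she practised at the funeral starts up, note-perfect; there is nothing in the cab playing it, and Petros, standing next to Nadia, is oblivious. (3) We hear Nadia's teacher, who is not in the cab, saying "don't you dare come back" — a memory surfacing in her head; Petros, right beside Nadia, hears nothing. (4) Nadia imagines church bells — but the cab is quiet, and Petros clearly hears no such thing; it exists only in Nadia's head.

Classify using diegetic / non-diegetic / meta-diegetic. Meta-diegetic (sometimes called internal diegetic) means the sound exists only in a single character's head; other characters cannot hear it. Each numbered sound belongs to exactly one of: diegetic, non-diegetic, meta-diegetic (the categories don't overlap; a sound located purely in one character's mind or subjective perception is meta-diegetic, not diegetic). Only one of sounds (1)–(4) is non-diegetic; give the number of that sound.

1

(1) is non-diegetic: score with no on-screen or off-screen source; it exists for the audience alone.
Sound (2): the music is a memory playing inside Nadia's mind alone; no real-world source, Petros can't hear it, so meta-diegetic.
(3) is meta-diegetic: it's Nadia's recollection rendered as sound; the other character can't hear it.
Sound (4): subjective to Nadia: the cab is silent and Petros hears nothing, so meta-diegetic.
Only (1) is non-diegetic.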